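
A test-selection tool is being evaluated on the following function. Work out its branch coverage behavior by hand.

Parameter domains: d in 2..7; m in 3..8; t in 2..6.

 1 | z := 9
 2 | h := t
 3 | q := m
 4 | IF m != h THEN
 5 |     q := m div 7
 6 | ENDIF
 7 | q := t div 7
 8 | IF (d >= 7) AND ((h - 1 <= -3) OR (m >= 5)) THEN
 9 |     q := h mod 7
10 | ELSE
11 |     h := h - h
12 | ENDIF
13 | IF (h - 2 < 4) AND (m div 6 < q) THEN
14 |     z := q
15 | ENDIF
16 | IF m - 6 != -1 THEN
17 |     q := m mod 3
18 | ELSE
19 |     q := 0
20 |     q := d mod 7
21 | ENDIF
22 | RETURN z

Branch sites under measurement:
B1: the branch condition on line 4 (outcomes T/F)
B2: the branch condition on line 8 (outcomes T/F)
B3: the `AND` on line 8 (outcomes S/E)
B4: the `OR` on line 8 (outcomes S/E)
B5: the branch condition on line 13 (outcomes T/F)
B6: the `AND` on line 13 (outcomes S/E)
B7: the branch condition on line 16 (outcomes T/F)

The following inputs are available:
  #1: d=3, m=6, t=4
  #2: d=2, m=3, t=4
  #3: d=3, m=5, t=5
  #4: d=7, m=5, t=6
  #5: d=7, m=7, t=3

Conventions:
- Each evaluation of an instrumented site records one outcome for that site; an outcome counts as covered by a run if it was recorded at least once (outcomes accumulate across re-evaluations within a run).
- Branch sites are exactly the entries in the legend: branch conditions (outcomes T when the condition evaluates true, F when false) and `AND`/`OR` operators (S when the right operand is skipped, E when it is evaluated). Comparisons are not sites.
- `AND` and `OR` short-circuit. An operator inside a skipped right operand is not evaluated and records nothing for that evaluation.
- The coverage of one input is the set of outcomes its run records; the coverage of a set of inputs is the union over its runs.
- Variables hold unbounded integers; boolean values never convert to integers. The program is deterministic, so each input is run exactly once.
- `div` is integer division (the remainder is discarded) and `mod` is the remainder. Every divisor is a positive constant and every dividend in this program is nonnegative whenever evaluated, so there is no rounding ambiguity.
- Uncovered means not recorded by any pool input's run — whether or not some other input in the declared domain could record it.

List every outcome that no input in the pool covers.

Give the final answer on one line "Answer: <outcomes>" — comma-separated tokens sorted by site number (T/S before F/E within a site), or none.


#1 (d=3, m=6, t=4) -> B1->T, B3->S, B2->F, B6->E, B5->F, B7->T; covered: B1=T, B2=F, B3=S, B5=F, B6=E, B7=T
#2 (d=2, m=3, t=4) -> B1->T, B3->S, B2->F, B6->E, B5->F, B7->T; covered: B1=T, B2=F, B3=S, B5=F, B6=E, B7=T
#3 (d=3, m=5, t=5) -> B1->F, B3->S, B2->F, B6->E, B5->F, B7->F; covered: B1=F, B2=F, B3=S, B5=F, B6=E, B7=F
#4 (d=7, m=5, t=6) -> B1->T, B3->E, B4->E, B2->T, B6->S, B5->F, B7->F; covered: B1=T, B2=T, B3=E, B4=E, B5=F, B6=S, B7=F
#5 (d=7, m=7, t=3) -> B1->T, B3->E, B4->E, B2->T, B6->E, B5->T, B7->T; covered: B1=T, B2=T, B3=E, B4=E, B5=T, B6=E, B7=T
union over the pool: B1=T, B1=F, B2=T, B2=F, B3=S, B3=E, B4=E, B5=T, B5=F, B6=S, B6=E, B7=T, B7=F
uncovered (1 of 14): B4=S
Answer: B4=S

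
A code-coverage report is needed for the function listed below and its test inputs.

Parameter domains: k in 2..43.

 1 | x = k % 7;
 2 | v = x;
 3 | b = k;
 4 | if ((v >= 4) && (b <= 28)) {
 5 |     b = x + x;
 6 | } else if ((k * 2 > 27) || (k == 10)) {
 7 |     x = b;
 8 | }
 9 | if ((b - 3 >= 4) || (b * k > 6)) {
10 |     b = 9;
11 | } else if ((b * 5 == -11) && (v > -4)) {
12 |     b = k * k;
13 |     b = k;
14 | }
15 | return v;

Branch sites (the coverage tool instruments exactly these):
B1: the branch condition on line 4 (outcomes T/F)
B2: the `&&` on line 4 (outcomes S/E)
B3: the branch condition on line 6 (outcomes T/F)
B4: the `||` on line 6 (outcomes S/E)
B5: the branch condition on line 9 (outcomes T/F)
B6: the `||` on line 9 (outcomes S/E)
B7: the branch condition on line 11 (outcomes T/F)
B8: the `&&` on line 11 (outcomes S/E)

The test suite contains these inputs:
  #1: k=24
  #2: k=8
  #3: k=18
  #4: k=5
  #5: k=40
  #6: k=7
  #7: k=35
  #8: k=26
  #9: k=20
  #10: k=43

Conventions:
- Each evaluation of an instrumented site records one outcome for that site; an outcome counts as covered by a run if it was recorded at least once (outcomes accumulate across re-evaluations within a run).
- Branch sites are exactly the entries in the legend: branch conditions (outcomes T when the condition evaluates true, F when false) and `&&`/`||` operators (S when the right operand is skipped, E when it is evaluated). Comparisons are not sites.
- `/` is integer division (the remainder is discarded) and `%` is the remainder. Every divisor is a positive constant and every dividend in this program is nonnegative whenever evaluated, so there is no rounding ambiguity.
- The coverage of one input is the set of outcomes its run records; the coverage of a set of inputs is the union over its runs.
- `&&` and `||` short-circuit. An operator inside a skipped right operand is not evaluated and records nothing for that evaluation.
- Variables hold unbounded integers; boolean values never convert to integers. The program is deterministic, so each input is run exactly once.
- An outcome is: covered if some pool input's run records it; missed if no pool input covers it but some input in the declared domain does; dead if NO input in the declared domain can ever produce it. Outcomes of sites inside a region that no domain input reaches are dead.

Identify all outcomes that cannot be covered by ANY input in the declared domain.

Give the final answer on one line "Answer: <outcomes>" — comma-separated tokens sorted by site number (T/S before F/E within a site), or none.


checking every outcome against all 42 domain inputs:
  B7=T: no domain input ever produces it -> dead
  B8=E: no domain input ever produces it -> dead
  reachable outcomes have witnesses, e.g. B1=T (e.g. k=4), B1=F (e.g. k=2), B2=S (e.g. k=2), B2=E (e.g. k=4)
Answer: B7=T, B8=E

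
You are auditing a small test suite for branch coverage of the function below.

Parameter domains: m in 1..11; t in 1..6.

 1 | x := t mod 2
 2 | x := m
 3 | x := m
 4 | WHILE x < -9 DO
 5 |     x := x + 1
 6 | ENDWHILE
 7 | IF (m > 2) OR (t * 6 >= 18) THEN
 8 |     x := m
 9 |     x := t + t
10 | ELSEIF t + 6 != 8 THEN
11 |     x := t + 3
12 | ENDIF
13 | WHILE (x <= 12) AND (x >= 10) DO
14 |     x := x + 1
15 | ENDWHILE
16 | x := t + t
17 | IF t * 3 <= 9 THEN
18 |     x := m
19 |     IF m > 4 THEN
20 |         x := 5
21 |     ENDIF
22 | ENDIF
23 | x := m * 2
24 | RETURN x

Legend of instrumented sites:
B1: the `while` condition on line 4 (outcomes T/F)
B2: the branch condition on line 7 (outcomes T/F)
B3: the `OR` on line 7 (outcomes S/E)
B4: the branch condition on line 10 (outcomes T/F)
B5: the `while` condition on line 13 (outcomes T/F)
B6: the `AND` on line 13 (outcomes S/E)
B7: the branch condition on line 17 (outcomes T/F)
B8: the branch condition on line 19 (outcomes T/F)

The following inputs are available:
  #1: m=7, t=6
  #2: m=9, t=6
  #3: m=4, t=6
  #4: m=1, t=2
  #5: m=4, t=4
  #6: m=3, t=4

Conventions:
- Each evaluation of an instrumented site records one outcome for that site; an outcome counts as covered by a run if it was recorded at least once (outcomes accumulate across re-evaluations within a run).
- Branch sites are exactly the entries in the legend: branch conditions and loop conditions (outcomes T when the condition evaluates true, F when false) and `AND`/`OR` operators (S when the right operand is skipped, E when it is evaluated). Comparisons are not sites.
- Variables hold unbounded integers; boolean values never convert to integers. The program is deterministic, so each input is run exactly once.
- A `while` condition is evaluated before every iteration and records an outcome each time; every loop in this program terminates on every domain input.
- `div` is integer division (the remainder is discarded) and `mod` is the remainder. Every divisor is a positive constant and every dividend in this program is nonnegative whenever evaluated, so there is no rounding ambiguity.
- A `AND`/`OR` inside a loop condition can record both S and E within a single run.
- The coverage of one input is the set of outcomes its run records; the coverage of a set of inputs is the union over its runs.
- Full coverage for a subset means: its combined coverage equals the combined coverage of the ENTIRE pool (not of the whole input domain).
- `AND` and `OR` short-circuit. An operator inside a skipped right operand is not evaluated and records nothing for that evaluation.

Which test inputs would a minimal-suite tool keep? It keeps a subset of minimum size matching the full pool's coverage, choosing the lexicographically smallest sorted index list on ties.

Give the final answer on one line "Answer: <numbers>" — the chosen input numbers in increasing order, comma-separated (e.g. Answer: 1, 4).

#1 (m=7, t=6) -> B1->F, B3->S, B2->T, B6->E, B5->T, B6->S, B5->F, B7->F; covered: B1=F, B2=T, B3=S, B5=T, B5=F, B6=S, B6=E, B7=F
#2 (m=9, t=6) -> B1->F, B3->S, B2->T, B6->E, B5->T, B6->S, B5->F, B7->F; covered: B1=F, B2=T, B3=S, B5=T, B5=F, B6=S, B6=E, B7=F
#3 (m=4, t=6) -> B1->F, B3->S, B2->T, B6->E, B5->T, B6->S, B5->F, B7->F; covered: B1=F, B2=T, B3=S, B5=T, B5=F, B6=S, B6=E, B7=F
#4 (m=1, t=2) -> B1->F, B3->E, B2->F, B4->F, B6->E, B5->F, B7->T, B8->F; covered: B1=F, B2=F, B3=E, B4=F, B5=F, B6=E, B7=T, B8=F
#5 (m=4, t=4) -> B1->F, B3->S, B2->T, B6->E, B5->F, B7->F; covered: B1=F, B2=T, B3=S, B5=F, B6=E, B7=F
#6 (m=3, t=4) -> B1->F, B3->S, B2->T, B6->E, B5->F, B7->F; covered: B1=F, B2=T, B3=S, B5=F, B6=E, B7=F
together the pool reaches 13 outcomes: B1=F, B2=T, B2=F, B3=S, B3=E, B4=F, B5=T, B5=F, B6=S, B6=E, B7=T, B7=F, B8=F
checked all size-1 subsets: none covers 13 outcomes (max 8/13)
the canonical winner is {1, 4}: size 2, full 13-outcome coverage, earliest index list among size-2 covers

Answer: 1, 4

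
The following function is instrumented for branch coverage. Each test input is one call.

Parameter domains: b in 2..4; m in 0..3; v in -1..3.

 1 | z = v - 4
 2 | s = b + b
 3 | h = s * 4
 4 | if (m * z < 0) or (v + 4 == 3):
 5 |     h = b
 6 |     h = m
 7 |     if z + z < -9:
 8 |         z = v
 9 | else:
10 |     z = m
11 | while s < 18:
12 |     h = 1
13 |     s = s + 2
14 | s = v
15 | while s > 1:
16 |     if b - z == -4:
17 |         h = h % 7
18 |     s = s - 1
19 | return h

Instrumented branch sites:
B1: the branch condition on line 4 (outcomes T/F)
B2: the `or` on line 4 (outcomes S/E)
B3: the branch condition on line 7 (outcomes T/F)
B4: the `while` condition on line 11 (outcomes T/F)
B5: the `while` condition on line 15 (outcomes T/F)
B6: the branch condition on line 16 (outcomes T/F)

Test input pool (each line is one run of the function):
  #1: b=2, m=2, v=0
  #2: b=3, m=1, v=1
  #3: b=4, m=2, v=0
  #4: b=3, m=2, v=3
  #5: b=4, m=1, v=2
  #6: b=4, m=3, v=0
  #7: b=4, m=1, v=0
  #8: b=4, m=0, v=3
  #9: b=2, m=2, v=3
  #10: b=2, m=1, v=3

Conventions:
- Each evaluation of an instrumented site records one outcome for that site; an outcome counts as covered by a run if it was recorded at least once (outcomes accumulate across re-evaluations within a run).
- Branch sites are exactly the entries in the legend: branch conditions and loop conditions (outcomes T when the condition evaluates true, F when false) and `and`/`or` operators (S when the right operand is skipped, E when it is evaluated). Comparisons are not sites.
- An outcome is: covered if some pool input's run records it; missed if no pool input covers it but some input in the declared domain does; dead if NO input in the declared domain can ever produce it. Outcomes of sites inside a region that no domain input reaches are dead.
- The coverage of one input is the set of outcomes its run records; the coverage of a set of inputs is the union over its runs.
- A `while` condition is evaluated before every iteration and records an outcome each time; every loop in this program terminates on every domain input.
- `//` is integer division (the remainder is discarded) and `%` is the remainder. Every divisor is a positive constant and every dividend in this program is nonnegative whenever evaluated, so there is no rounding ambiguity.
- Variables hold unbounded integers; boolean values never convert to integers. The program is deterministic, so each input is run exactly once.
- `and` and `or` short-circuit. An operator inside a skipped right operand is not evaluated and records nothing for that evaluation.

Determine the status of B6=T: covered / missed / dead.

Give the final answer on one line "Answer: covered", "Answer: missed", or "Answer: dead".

no pool input records B6=T
checking all 60 inputs in the declared domain: B6=T is never recorded -> dead

Answer: dead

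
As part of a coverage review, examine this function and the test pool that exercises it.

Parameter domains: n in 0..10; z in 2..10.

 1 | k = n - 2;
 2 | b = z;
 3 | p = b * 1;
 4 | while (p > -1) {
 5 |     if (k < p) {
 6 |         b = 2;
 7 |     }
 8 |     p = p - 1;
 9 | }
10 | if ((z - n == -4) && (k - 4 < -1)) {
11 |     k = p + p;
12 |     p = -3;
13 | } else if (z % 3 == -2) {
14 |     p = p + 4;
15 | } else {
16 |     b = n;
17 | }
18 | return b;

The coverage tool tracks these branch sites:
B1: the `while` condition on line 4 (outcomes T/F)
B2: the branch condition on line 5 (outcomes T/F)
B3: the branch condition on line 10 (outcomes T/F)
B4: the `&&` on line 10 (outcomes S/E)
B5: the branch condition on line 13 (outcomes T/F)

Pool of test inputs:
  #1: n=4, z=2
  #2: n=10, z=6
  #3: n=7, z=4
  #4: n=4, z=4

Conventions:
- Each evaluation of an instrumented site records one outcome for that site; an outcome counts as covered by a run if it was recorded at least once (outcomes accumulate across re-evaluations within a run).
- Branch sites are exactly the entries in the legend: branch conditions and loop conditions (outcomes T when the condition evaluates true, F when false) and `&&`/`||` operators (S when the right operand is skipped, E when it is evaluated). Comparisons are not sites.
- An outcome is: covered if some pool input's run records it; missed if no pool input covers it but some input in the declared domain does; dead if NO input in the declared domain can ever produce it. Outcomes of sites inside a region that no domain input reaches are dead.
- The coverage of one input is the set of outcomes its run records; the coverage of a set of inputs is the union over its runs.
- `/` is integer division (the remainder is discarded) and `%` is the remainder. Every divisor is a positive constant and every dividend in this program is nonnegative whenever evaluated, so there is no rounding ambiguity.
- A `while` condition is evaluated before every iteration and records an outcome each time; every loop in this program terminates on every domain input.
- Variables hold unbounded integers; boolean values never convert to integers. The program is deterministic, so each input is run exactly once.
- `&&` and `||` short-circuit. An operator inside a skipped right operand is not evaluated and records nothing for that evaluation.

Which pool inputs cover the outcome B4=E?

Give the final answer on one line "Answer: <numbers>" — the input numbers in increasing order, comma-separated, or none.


input #1 (n=4, z=2): does not record B4=E
input #2 (n=10, z=6): records B4=E
input #3 (n=7, z=4): does not record B4=E
input #4 (n=4, z=4): does not record B4=E
Answer: 2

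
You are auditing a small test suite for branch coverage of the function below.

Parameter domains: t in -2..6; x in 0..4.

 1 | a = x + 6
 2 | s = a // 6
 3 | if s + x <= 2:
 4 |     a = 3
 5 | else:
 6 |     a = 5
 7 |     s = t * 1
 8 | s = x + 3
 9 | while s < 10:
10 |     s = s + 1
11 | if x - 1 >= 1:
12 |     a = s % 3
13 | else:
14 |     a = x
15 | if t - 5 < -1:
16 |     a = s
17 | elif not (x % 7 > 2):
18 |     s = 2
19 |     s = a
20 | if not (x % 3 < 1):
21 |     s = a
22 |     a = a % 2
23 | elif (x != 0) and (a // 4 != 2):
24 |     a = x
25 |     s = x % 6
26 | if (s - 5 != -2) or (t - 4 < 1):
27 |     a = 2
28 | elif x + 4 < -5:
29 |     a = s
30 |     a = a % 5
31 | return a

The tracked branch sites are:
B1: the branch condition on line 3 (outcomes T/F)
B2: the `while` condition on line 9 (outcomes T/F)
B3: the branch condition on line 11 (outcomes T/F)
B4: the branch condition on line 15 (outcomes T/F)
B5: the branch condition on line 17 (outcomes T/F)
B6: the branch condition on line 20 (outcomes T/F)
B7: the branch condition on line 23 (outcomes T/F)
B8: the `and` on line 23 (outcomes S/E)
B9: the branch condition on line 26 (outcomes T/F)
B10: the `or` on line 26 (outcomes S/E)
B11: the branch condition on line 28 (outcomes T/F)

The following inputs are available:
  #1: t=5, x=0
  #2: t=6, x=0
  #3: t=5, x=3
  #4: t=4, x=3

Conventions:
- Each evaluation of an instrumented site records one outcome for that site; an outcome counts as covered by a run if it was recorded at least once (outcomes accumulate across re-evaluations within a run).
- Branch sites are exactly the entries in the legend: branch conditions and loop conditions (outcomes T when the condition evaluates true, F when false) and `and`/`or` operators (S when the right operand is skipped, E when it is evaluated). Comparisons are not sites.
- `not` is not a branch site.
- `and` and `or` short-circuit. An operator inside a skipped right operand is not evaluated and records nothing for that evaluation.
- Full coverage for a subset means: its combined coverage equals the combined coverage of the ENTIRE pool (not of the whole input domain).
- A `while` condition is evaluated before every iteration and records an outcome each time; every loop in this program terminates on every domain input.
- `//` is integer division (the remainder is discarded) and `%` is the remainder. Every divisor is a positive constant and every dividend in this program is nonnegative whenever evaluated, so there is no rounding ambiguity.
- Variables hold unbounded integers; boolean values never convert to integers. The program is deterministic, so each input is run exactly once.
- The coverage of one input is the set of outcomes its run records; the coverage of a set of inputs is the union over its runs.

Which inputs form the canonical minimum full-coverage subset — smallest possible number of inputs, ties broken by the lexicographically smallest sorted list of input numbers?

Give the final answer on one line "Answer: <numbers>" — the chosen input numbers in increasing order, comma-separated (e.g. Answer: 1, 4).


input #1, t=5, x=0: outcomes B1=T, B2=T, B2=F, B3=F, B4=F, B5=T, B6=F, B7=F, B8=S, B9=T, B10=S
input #2, t=6, x=0: outcomes B1=T, B2=T, B2=F, B3=F, B4=F, B5=T, B6=F, B7=F, B8=S, B9=T, B10=S
input #3, t=5, x=3: outcomes B1=F, B2=T, B2=F, B3=T, B4=F, B5=F, B6=F, B7=T, B8=E, B9=F, B10=E, B11=F
input #4, t=4, x=3: outcomes B1=F, B2=T, B2=F, B3=T, B4=F, B5=F, B6=F, B7=T, B8=E, B9=T, B10=E
pool-wide coverage (19 outcomes): B1=T, B1=F, B2=T, B2=F, B3=T, B3=F, B4=F, B5=T, B5=F, B6=F, B7=T, B7=F, B8=S, B8=E, B9=T, B9=F, B10=S, B10=E, B11=F
every size-1 subset falls short of the 19 outcomes (best: 12/19)
at size 2, {1, 3} reaches all 19 outcomes; every lexicographically earlier size-2 subset fails
Answer: 1, 3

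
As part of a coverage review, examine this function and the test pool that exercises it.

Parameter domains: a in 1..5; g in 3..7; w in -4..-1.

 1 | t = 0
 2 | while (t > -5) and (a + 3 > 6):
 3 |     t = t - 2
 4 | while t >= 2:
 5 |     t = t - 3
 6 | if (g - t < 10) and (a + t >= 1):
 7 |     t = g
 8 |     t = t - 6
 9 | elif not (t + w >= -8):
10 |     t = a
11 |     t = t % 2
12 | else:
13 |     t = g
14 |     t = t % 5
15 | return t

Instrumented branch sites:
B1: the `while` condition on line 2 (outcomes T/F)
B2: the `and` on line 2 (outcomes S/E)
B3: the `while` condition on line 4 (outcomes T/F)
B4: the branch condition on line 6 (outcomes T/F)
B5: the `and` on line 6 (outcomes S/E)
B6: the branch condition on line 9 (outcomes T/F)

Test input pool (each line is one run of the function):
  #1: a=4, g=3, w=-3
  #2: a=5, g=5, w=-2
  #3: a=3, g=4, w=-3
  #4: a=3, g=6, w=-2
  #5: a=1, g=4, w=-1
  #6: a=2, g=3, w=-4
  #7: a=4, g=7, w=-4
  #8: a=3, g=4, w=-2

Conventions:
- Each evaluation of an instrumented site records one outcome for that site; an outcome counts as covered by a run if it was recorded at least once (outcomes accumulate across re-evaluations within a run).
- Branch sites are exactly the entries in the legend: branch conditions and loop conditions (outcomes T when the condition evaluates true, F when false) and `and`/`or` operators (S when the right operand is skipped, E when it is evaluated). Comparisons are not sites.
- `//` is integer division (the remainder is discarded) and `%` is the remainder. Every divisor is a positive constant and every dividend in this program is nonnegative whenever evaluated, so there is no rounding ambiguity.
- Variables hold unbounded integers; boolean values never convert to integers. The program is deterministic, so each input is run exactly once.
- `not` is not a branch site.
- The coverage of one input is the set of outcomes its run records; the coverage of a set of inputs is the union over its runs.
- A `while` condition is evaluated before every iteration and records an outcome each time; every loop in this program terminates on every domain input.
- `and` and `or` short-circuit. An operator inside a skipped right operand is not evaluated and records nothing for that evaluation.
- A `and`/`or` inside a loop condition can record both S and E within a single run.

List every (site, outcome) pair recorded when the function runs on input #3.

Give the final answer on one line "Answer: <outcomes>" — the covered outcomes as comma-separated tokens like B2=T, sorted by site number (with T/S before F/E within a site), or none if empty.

Tracing the run of input #3 (a=3, g=4, w=-3):
  B2->E, B1->F, B3->F, B5->E, B4->T
collecting distinct outcomes: B1=F, B2=E, B3=F, B4=T, B5=E

Answer: B1=F, B2=E, B3=F, B4=T, B5=E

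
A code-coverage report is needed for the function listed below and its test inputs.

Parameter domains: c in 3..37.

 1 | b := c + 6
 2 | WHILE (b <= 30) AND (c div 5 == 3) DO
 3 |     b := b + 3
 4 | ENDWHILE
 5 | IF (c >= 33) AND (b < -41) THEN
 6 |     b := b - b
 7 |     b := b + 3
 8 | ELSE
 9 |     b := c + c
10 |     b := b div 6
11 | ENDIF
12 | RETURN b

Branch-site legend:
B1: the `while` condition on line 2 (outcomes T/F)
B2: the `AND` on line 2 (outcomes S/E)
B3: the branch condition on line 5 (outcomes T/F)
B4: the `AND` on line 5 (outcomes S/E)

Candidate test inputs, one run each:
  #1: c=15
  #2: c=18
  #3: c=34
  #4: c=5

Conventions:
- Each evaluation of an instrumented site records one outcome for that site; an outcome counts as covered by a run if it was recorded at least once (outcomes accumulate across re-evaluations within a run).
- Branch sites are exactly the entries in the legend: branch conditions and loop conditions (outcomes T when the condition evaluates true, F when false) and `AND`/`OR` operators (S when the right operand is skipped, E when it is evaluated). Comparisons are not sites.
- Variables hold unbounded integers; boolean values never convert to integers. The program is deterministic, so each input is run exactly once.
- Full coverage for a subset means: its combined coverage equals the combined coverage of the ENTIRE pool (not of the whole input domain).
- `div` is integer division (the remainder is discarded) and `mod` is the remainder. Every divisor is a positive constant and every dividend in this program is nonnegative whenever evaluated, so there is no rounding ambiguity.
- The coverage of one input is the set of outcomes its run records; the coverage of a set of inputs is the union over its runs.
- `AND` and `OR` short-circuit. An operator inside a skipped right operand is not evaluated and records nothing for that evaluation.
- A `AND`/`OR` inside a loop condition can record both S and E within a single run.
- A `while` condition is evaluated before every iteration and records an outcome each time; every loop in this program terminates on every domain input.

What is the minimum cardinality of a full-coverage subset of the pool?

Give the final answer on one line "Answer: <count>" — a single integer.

run #1 (c=15) records B1=T, B1=F, B2=S, B2=E, B3=F, B4=S
run #2 (c=18) records B1=T, B1=F, B2=S, B2=E, B3=F, B4=S
run #3 (c=34) records B1=F, B2=S, B3=F, B4=E
run #4 (c=5) records B1=F, B2=E, B3=F, B4=S
union over all inputs: B1=T, B1=F, B2=S, B2=E, B3=F, B4=S, B4=E (7 outcomes)
every size-1 subset falls short of the 7 outcomes (best: 6/7)
size 2: inputs {1, 3} cover all 7 outcomes, and no lexicographically smaller subset of this size does

Answer: 2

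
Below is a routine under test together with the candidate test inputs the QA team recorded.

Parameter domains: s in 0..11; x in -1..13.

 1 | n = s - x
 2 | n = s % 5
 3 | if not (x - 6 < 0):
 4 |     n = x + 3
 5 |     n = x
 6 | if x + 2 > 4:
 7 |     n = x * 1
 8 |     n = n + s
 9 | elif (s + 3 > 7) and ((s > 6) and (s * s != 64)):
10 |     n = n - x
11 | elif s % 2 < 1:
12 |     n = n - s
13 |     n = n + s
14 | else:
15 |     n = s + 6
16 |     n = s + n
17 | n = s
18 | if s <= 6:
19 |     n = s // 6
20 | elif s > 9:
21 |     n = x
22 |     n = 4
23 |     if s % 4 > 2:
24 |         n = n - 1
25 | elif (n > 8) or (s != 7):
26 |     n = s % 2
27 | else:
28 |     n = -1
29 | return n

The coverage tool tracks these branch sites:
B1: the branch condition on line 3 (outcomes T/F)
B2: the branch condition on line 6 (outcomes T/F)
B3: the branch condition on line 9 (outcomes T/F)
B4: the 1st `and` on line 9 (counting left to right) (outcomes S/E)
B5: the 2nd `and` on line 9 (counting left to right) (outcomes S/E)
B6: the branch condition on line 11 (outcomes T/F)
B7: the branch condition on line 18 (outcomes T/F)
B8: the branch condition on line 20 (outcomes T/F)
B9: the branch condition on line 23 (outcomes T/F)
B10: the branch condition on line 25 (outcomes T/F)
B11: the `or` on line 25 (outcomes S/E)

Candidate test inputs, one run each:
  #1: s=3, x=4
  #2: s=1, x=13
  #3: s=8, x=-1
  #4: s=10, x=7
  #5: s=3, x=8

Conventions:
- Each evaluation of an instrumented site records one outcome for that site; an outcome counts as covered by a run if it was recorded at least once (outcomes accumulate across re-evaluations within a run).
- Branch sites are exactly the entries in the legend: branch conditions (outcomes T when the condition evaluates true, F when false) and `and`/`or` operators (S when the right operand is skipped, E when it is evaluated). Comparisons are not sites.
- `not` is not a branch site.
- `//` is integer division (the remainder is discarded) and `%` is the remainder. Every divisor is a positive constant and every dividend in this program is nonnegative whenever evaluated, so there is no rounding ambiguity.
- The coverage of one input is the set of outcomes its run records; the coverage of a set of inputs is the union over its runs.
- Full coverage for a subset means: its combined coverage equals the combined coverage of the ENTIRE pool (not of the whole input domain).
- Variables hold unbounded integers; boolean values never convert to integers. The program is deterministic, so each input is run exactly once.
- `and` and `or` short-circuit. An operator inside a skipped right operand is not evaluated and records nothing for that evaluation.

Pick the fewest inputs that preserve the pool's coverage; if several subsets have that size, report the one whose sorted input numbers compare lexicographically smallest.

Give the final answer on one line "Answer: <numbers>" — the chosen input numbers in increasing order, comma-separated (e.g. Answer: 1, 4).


#1 (s=3, x=4) -> B1->F, B2->T, B7->T; covered: B1=F, B2=T, B7=T
#2 (s=1, x=13) -> B1->T, B2->T, B7->T; covered: B1=T, B2=T, B7=T
#3 (s=8, x=-1) -> B1->F, B2->F, B4->E, B5->E, B3->F, B6->T, B7->F, B8->F, B11->E, B10->T; covered: B1=F, B2=F, B3=F, B4=E, B5=E, B6=T, B7=F, B8=F, B10=T, B11=E
#4 (s=10, x=7) -> B1->T, B2->T, B7->F, B8->T, B9->F; covered: B1=T, B2=T, B7=F, B8=T, B9=F
#5 (s=3, x=8) -> B1->T, B2->T, B7->T; covered: B1=T, B2=T, B7=T
together the pool reaches 15 outcomes: B1=T, B1=F, B2=T, B2=F, B3=F, B4=E, B5=E, B6=T, B7=T, B7=F, B8=T, B8=F, B9=F, B10=T, B11=E
no size-1 subset reaches all 15 outcomes (best union: 10/15)
no size-2 subset reaches all 15 outcomes (best union: 14/15)
inputs {1, 3, 4} (size 3) cover everything; no size-3 subset with a lexicographically smaller index list covers all 15
Answer: 1, 3, 4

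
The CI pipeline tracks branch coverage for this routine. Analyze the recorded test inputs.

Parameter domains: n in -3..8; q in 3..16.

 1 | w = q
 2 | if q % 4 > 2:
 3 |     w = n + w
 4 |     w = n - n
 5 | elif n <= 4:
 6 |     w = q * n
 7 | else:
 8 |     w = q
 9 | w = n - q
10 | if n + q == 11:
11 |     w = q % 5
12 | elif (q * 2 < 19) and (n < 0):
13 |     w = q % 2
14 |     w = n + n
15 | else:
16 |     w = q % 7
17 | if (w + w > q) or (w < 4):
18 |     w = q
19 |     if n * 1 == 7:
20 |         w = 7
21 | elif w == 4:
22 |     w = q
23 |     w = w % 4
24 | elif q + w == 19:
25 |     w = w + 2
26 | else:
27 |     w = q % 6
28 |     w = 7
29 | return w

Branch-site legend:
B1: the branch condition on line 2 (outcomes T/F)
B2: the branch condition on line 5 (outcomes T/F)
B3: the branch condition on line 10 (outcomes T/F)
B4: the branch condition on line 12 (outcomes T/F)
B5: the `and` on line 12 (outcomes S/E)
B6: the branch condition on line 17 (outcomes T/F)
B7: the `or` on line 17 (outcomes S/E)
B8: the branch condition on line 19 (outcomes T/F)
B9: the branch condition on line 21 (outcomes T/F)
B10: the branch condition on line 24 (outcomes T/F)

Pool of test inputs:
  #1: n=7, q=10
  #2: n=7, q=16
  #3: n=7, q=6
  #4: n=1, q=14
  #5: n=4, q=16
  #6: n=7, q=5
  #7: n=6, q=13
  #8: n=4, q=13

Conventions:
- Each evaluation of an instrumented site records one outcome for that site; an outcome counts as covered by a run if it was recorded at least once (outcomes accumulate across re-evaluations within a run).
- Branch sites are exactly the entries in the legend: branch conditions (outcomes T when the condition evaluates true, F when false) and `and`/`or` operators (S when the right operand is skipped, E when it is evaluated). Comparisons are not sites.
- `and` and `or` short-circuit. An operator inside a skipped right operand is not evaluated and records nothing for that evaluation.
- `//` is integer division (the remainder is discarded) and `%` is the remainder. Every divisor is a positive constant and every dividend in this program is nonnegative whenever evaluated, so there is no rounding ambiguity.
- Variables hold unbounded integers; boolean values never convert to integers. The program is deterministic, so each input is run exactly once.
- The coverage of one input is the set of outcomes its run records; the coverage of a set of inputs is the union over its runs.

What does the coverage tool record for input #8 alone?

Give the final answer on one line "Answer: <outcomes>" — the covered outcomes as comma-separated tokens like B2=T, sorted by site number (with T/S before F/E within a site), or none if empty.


Running input #8 (n=4, q=13), event by event:
  B1->F, B2->T, B3->F, B5->S, B4->F, B7->E, B6->F, B9->F, B10->T
as a set, this run covers: B1=F, B2=T, B3=F, B4=F, B5=S, B6=F, B7=E, B9=F, B10=T
Answer: B1=F, B2=T, B3=F, B4=F, B5=S, B6=F, B7=E, B9=F, B10=T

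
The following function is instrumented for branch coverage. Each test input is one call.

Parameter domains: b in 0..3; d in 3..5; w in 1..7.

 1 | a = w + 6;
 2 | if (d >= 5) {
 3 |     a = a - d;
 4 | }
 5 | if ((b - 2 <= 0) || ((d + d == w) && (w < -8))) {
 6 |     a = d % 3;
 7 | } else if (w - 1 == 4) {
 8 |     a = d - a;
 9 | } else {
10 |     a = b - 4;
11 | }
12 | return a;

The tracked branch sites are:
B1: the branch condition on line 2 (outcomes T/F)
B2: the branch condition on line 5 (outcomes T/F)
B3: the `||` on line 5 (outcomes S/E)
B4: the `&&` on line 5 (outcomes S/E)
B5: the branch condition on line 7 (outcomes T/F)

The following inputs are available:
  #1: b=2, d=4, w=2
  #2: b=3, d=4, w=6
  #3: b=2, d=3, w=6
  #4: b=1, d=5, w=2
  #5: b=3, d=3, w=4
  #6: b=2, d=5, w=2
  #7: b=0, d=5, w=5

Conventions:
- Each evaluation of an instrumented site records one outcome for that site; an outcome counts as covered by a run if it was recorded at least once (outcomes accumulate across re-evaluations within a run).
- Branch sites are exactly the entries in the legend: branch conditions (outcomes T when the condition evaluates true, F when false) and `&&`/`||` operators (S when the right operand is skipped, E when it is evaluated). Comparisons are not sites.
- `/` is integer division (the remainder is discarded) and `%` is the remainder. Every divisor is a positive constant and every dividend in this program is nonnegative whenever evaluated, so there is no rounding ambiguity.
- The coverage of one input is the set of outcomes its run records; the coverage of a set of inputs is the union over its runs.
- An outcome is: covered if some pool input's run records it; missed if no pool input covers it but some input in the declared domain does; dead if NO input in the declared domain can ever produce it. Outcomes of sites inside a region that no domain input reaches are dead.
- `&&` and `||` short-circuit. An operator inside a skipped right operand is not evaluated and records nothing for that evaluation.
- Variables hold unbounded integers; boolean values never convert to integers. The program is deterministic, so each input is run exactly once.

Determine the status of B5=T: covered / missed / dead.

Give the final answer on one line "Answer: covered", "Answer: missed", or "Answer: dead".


no pool input records B5=T
but domain input (b=3, d=3, w=5) does record it -> reachable, so missed
Answer: missed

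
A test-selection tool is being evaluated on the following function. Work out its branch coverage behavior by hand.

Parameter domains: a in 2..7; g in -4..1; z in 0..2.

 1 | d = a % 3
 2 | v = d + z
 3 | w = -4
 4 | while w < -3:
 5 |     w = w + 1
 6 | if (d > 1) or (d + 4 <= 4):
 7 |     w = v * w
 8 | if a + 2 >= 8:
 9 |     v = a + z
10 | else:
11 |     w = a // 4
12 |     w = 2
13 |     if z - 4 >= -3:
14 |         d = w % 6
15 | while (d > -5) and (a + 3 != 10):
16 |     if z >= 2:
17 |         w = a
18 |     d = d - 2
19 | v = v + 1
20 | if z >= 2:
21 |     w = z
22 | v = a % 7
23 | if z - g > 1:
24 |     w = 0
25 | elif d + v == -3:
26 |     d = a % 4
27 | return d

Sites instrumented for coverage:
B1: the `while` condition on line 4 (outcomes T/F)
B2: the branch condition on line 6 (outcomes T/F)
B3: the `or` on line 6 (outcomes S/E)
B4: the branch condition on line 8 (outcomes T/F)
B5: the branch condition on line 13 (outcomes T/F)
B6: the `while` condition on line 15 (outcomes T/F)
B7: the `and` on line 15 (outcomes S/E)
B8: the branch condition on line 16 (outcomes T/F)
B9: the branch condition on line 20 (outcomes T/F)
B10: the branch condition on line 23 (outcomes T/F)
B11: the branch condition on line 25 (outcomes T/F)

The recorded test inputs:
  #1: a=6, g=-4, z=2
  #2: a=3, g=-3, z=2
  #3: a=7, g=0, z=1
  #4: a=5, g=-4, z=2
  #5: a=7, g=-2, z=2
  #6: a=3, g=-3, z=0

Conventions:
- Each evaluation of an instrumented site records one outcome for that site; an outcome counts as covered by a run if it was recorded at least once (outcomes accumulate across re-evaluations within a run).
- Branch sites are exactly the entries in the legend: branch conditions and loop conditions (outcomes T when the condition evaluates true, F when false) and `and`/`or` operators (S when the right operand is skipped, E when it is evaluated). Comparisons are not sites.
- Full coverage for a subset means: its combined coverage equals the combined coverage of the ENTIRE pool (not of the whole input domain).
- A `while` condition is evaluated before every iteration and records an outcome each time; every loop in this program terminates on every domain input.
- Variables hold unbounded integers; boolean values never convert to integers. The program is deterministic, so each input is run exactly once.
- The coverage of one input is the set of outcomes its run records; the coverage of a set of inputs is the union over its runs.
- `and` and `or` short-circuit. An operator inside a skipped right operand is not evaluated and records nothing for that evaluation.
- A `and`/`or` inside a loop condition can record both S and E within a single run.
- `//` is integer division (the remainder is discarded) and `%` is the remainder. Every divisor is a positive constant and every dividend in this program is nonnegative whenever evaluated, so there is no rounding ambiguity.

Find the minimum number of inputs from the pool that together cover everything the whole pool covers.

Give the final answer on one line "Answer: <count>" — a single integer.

test 1 (a=6, g=-4, z=2) fires B1->T, B1->F, B3->E, B2->T, B4->T, B7->E, B6->T, B8->T, B7->E, B6->T, B8->T, B7->E, B6->T, B8->T, ...; hits B1=T, B1=F, B2=T, B3=E, B4=T, B6=T, B6=F, B7=S, B7=E, B8=T, B9=T, B10=T
test 2 (a=3, g=-3, z=2) fires B1->T, B1->F, B3->E, B2->T, B4->F, B5->T, B7->E, B6->T, B8->T, B7->E, B6->T, B8->T, B7->E, B6->T, ...; hits B1=T, B1=F, B2=T, B3=E, B4=F, B5=T, B6=T, B6=F, B7=S, B7=E, B8=T, B9=T, B10=T
test 3 (a=7, g=0, z=1) fires B1->T, B1->F, B3->E, B2->F, B4->T, B7->E, B6->F, B9->F, B10->F, B11->F; hits B1=T, B1=F, B2=F, B3=E, B4=T, B6=F, B7=E, B9=F, B10=F, B11=F
test 4 (a=5, g=-4, z=2) fires B1->T, B1->F, B3->S, B2->T, B4->F, B5->T, B7->E, B6->T, B8->T, B7->E, B6->T, B8->T, B7->E, B6->T, ...; hits B1=T, B1=F, B2=T, B3=S, B4=F, B5=T, B6=T, B6=F, B7=S, B7=E, B8=T, B9=T, B10=T
test 5 (a=7, g=-2, z=2) fires B1->T, B1->F, B3->E, B2->F, B4->T, B7->E, B6->F, B9->T, B10->T; hits B1=T, B1=F, B2=F, B3=E, B4=T, B6=F, B7=E, B9=T, B10=T
test 6 (a=3, g=-3, z=0) fires B1->T, B1->F, B3->E, B2->T, B4->F, B5->F, B7->E, B6->T, B8->F, B7->E, B6->T, B8->F, B7->E, B6->T, ...; hits B1=T, B1=F, B2=T, B3=E, B4=F, B5=F, B6=T, B6=F, B7=S, B7=E, B8=F, B9=F, B10=T
together the pool reaches 21 outcomes: B1=T, B1=F, B2=T, B2=F, B3=S, B3=E, B4=T, B4=F, B5=T, B5=F, B6=T, B6=F, B7=S, B7=E, B8=T, B8=F, B9=T, B9=F, B10=T, B10=F, B11=F
every size-1 subset falls short of the 21 outcomes (best: 13/21)
every size-2 subset falls short of the 21 outcomes (best: 19/21)
size 3: inputs {3, 4, 6} cover all 21 outcomes, and no lexicographically smaller subset of this size does

Answer: 3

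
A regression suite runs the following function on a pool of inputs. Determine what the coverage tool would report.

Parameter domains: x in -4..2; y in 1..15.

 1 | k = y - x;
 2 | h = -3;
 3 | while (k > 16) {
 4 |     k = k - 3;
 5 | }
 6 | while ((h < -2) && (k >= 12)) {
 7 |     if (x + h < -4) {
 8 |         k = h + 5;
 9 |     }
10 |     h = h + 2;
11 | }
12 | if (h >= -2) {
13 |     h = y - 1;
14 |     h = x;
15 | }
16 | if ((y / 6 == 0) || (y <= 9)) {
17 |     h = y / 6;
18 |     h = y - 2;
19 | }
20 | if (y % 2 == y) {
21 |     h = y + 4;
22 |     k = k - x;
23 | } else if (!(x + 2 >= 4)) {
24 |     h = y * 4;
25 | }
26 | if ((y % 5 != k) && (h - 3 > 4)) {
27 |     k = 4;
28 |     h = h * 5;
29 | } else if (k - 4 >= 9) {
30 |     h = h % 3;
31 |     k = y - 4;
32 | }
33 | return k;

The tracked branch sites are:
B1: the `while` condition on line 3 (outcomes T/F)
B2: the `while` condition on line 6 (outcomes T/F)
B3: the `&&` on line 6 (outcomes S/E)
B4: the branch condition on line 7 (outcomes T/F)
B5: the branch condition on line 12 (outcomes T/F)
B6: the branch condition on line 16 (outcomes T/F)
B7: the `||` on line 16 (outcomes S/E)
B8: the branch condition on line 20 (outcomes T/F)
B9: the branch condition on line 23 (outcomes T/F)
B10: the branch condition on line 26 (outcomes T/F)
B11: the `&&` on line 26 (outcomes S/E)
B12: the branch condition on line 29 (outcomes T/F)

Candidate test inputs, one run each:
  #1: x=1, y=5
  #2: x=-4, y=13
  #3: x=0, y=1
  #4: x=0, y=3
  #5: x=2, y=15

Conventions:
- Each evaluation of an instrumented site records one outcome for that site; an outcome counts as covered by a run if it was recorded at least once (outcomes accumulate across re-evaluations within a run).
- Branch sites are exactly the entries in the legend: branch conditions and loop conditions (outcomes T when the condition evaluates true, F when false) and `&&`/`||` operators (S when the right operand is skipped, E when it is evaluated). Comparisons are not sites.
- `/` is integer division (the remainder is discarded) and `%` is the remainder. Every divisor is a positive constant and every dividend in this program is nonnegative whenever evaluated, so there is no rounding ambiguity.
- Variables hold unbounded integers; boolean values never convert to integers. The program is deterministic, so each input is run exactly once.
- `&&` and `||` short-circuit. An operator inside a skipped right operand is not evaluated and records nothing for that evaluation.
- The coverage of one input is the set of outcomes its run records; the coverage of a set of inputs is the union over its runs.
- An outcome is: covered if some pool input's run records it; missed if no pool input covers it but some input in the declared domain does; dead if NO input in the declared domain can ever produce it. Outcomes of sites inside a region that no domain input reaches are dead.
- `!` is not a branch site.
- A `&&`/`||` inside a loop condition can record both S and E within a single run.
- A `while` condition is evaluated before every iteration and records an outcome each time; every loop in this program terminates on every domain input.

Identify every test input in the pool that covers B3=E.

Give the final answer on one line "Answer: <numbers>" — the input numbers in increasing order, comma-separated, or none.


input #1 (x=1, y=5): produces B3=E
input #2 (x=-4, y=13): produces B3=E
input #3 (x=0, y=1): produces B3=E
input #4 (x=0, y=3): produces B3=E
input #5 (x=2, y=15): produces B3=E
Answer: 1, 2, 3, 4, 5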